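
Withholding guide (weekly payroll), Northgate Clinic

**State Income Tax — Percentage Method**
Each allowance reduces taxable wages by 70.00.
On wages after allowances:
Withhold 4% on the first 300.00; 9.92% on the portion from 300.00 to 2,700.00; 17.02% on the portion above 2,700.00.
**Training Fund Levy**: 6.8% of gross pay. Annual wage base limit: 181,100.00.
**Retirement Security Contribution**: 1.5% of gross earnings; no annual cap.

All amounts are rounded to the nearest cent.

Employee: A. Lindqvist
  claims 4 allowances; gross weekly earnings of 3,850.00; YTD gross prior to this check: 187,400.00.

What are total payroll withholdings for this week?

State Income Tax: taxable = 3,850.00 − 4×70.00 = 3,570.00
  250.08 + 17.02% × (3,570.00 − 2,700.00) = 250.08 + 17.02% × 870.00 = 398.15
Training Fund Levy: YTD 187,400.00 ≥ cap 181,100.00 → 0.00
Retirement Security Contribution: 1.5% × 3,850.00 = 57.75
Total: 398.15 + 0.00 + 57.75 = 455.90

455.90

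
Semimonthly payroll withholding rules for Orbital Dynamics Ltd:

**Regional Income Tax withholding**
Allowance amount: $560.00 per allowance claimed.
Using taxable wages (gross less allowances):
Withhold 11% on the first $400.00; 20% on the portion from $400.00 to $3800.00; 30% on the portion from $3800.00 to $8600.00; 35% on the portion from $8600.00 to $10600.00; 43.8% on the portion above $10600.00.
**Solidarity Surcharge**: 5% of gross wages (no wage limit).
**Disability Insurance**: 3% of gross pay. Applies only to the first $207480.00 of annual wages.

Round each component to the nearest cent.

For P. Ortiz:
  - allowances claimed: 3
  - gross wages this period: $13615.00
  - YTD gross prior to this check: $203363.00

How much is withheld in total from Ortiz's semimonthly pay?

Regional Income Tax: taxable = $13615.00 − 3×$560.00 = $11935.00
  $2864.00 + 43.8% × ($11935.00 − $10600.00) = $2864.00 + 43.8% × $1335.00 = $3448.73
Solidarity Surcharge: 5% × $13615.00 = $680.75
Disability Insurance: cap $207480.00 − YTD $203363.00 = $4117.00 subject; 3% × $4117.00 = $123.51
Total: $3448.73 + $680.75 + $123.51 = $4252.99

$4252.99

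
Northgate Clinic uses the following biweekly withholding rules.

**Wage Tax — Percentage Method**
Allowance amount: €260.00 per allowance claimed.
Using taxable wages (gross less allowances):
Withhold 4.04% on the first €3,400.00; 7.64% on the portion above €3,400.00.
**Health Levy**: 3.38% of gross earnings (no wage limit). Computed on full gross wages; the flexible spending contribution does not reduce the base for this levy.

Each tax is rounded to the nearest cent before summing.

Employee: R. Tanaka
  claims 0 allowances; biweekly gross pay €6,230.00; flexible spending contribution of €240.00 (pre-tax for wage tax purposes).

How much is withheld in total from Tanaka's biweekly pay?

Wage Tax: taxable = €6,230.00 − €240.00 = €5,990.00
  €137.36 + 7.64% × (€5,990.00 − €3,400.00) = €137.36 + 7.64% × €2,590.00 = €335.24
Health Levy: 3.38% × €6,230.00 = €210.57
Total: €335.24 + €210.57 = €545.81

€545.81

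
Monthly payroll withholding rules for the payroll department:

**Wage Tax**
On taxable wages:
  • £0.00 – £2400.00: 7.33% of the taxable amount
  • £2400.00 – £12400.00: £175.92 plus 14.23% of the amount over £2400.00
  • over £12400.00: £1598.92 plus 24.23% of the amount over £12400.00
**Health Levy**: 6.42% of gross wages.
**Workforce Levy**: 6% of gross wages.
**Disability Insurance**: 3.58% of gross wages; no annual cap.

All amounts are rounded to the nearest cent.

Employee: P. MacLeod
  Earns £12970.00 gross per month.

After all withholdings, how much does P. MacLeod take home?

£9157.77

Wage Tax: taxable = £12970.00
  £1598.92 + 24.23% × (£12970.00 − £12400.00) = £1598.92 + 24.23% × £570.00 = £1737.03
Health Levy: 6.42% × £12970.00 = £832.67
Workforce Levy: 6% × £12970.00 = £778.20
Disability Insurance: 3.58% × £12970.00 = £464.33
Total withheld: £1737.03 + £832.67 + £778.20 + £464.33 = £3812.23
Net pay: £12970.00 − £3812.23 = £9157.77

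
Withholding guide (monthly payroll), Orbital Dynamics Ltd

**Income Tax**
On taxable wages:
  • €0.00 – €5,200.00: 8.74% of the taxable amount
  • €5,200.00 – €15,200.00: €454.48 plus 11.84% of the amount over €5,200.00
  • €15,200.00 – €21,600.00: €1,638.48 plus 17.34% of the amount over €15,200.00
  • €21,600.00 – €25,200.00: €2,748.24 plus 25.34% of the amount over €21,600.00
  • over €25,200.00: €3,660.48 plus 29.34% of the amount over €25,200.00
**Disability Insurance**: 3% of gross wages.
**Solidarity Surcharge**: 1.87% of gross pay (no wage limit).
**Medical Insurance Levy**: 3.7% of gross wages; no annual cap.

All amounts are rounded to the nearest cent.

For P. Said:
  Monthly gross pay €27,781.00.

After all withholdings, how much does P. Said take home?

Income Tax: taxable = €27,781.00
  €3,660.48 + 29.34% × (€27,781.00 − €25,200.00) = €3,660.48 + 29.34% × €2,581.00 = €4,417.75
Disability Insurance: 3% × €27,781.00 = €833.43
Solidarity Surcharge: 1.87% × €27,781.00 = €519.50
Medical Insurance Levy: 3.7% × €27,781.00 = €1,027.90
Total withheld: €4,417.75 + €833.43 + €519.50 + €1,027.90 = €6,798.58
Net pay: €27,781.00 − €6,798.58 = €20,982.42

€20,982.42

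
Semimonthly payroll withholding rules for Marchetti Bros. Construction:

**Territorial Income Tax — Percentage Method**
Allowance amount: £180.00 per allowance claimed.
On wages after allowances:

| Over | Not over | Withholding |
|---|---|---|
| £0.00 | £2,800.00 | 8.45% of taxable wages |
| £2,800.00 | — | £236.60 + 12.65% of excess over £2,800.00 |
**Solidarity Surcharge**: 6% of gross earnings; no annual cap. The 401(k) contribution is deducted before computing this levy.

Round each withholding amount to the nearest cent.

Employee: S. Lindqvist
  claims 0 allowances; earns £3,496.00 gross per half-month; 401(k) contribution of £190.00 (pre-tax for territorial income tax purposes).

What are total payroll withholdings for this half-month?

£498.97

Territorial Income Tax: taxable = £3,496.00 − £190.00 = £3,306.00
  £236.60 + 12.65% × (£3,306.00 − £2,800.00) = £236.60 + 12.65% × £506.00 = £300.61
Solidarity Surcharge: 6% × £3,306.00 = £198.36
Total: £300.61 + £198.36 = £498.97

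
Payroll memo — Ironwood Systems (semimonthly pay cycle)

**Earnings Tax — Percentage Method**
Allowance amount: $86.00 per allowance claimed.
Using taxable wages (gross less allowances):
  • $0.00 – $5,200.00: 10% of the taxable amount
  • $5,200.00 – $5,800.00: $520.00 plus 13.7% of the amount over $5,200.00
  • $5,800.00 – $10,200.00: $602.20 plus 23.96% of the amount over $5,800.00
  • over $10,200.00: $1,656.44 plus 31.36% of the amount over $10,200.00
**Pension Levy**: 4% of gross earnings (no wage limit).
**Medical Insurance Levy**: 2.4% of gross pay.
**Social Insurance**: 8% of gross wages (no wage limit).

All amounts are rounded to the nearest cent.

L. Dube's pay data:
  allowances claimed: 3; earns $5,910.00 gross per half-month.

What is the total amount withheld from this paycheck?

$1,432.96

Earnings Tax: taxable = $5,910.00 − 3×$86.00 = $5,652.00
  $520.00 + 13.7% × ($5,652.00 − $5,200.00) = $520.00 + 13.7% × $452.00 = $581.92
Pension Levy: 4% × $5,910.00 = $236.40
Medical Insurance Levy: 2.4% × $5,910.00 = $141.84
Social Insurance: 8% × $5,910.00 = $472.80
Total: $581.92 + $236.40 + $141.84 + $472.80 = $1,432.96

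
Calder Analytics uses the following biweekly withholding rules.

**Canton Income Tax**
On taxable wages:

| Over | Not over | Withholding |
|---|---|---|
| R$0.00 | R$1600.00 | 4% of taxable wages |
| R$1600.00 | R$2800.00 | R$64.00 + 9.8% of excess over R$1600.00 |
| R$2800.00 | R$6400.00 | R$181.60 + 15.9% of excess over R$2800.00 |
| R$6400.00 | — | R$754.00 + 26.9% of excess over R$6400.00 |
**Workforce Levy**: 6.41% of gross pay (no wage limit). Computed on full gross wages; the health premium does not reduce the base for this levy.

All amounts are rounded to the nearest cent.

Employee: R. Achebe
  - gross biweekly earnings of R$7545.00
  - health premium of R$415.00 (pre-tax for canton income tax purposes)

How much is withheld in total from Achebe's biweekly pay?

Canton Income Tax: taxable = R$7545.00 − R$415.00 = R$7130.00
  R$754.00 + 26.9% × (R$7130.00 − R$6400.00) = R$754.00 + 26.9% × R$730.00 = R$950.37
Workforce Levy: 6.41% × R$7545.00 = R$483.63
Total: R$950.37 + R$483.63 = R$1434.00

R$1434.00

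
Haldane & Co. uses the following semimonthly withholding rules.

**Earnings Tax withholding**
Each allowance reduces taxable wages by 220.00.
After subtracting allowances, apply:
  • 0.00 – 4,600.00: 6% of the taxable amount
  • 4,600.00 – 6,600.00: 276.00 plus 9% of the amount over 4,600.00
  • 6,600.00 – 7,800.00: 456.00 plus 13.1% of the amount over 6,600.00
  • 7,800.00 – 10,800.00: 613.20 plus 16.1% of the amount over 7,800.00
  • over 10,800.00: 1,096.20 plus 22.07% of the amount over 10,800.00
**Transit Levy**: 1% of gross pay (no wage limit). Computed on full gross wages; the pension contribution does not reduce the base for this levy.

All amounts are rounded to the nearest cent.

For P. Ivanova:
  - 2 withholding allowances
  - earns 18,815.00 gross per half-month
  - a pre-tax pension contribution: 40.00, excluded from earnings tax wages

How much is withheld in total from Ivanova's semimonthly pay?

Earnings Tax: taxable = 18,815.00 − 40.00 − 2×220.00 = 18,335.00
  1,096.20 + 22.07% × (18,335.00 − 10,800.00) = 1,096.20 + 22.07% × 7,535.00 = 2,759.17
Transit Levy: 1% × 18,815.00 = 188.15
Total: 2,759.17 + 188.15 = 2,947.32

2,947.32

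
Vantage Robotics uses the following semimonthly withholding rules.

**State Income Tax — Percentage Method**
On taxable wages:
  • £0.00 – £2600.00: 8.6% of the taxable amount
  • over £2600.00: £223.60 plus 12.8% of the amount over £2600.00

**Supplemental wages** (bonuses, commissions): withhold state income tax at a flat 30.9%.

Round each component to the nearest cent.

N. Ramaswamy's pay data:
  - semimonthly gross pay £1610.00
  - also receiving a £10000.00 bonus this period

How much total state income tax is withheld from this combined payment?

State Income Tax: taxable = £1610.00
  8.6% × £1610.00 = £138.46
Supplemental (30.9% flat on bonus): 30.9% × £10000.00 = £3090.00
Total state income tax: £138.46 + £3090.00 = £3228.46

£3228.46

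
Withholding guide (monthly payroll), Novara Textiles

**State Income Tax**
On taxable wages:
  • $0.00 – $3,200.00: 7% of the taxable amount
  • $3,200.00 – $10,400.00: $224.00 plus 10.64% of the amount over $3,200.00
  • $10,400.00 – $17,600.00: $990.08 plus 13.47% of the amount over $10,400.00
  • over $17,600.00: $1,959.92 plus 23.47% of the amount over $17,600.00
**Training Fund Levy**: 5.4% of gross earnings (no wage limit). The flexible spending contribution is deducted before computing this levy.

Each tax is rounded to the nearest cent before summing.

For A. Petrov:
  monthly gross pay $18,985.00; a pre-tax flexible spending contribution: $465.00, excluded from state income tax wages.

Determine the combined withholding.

State Income Tax: taxable = $18,985.00 − $465.00 = $18,520.00
  $1,959.92 + 23.47% × ($18,520.00 − $17,600.00) = $1,959.92 + 23.47% × $920.00 = $2,175.84
Training Fund Levy: 5.4% × $18,520.00 = $1,000.08
Total: $2,175.84 + $1,000.08 = $3,175.92

$3,175.92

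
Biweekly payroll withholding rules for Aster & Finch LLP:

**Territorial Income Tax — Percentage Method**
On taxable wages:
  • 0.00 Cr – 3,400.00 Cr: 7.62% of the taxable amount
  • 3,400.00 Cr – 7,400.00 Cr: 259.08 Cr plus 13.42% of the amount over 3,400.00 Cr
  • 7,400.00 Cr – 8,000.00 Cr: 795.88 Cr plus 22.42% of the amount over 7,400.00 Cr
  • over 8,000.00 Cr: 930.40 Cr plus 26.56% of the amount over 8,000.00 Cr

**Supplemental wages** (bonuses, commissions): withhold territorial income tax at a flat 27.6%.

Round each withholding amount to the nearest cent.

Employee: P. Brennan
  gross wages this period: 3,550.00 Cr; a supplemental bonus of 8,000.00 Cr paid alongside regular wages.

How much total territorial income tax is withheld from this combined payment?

Territorial Income Tax: taxable = 3,550.00 Cr
  259.08 Cr + 13.42% × (3,550.00 Cr − 3,400.00 Cr) = 259.08 Cr + 13.42% × 150.00 Cr = 279.21 Cr
Supplemental (27.6% flat on bonus): 27.6% × 8,000.00 Cr = 2,208.00 Cr
Total territorial income tax: 279.21 Cr + 2,208.00 Cr = 2,487.21 Cr

2,487.21 Cr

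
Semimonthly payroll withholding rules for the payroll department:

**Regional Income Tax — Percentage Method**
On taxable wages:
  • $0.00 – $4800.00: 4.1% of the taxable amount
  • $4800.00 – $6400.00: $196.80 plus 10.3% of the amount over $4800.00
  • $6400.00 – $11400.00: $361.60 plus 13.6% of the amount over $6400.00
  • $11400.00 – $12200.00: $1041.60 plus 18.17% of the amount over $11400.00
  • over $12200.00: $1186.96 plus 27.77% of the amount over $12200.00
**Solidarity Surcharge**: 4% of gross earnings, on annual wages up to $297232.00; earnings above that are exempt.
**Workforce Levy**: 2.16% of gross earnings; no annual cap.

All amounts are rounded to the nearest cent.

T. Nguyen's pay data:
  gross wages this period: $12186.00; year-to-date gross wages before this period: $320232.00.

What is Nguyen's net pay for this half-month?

Regional Income Tax: taxable = $12186.00
  $1041.60 + 18.17% × ($12186.00 − $11400.00) = $1041.60 + 18.17% × $786.00 = $1184.42
Solidarity Surcharge: YTD $320232.00 ≥ cap $297232.00 → $0.00
Workforce Levy: 2.16% × $12186.00 = $263.22
Total withheld: $1184.42 + $0.00 + $263.22 = $1447.64
Net pay: $12186.00 − $1447.64 = $10738.36

$10738.36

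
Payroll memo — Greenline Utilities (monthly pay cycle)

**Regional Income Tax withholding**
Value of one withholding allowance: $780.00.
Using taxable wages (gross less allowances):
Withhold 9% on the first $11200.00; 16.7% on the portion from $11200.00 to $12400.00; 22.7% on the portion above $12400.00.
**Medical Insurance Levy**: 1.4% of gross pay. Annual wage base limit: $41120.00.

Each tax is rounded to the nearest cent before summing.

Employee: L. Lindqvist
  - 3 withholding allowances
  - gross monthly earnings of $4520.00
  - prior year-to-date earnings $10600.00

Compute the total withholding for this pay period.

Regional Income Tax: taxable = $4520.00 − 3×$780.00 = $2180.00
  9% × $2180.00 = $196.20
Medical Insurance Levy: 1.4% × $4520.00 = $63.28
Total: $196.20 + $63.28 = $259.48

$259.48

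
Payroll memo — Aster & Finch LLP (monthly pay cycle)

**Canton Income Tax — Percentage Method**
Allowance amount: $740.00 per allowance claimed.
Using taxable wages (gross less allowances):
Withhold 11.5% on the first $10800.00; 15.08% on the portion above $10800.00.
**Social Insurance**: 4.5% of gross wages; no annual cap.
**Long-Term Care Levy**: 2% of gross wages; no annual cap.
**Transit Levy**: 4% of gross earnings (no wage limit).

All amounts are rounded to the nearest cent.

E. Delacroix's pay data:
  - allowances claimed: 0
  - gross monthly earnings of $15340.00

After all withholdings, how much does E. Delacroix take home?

Canton Income Tax: taxable = $15340.00
  $1242.00 + 15.08% × ($15340.00 − $10800.00) = $1242.00 + 15.08% × $4540.00 = $1926.63
Social Insurance: 4.5% × $15340.00 = $690.30
Long-Term Care Levy: 2% × $15340.00 = $306.80
Transit Levy: 4% × $15340.00 = $613.60
Total withheld: $1926.63 + $690.30 + $306.80 + $613.60 = $3537.33
Net pay: $15340.00 − $3537.33 = $11802.67

$11802.67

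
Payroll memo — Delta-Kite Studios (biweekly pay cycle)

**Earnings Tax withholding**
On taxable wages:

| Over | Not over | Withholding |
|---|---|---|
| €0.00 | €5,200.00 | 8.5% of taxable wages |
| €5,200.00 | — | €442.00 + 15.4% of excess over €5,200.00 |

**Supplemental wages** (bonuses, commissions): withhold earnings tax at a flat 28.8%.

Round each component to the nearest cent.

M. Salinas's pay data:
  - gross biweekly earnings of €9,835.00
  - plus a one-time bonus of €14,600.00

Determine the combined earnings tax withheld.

Earnings Tax: taxable = €9,835.00
  €442.00 + 15.4% × (€9,835.00 − €5,200.00) = €442.00 + 15.4% × €4,635.00 = €1,155.79
Supplemental (28.8% flat on bonus): 28.8% × €14,600.00 = €4,204.80
Total earnings tax: €1,155.79 + €4,204.80 = €5,360.59

€5,360.59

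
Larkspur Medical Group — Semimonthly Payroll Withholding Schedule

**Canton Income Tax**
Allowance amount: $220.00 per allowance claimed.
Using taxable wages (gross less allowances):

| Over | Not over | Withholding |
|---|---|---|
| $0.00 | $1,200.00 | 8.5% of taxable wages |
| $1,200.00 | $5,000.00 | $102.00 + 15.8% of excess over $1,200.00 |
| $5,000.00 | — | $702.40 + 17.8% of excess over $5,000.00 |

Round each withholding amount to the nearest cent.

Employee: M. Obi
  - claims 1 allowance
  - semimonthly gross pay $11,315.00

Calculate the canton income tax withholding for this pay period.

$1,787.31

Canton Income Tax: taxable = $11,315.00 − 1×$220.00 = $11,095.00
  $702.40 + 17.8% × ($11,095.00 − $5,000.00) = $702.40 + 17.8% × $6,095.00 = $1,787.31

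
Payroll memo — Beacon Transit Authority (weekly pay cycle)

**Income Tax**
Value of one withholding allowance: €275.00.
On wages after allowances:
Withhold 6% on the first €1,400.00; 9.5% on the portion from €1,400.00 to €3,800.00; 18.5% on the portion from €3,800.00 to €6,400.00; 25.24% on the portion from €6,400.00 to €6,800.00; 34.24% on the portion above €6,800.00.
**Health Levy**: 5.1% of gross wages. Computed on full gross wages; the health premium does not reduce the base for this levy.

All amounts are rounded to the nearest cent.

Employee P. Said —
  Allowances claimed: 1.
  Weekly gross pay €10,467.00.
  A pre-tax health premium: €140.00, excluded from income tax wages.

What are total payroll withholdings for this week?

Income Tax: taxable = €10,467.00 − €140.00 − 1×€275.00 = €10,052.00
  €893.96 + 34.24% × (€10,052.00 − €6,800.00) = €893.96 + 34.24% × €3,252.00 = €2,007.44
Health Levy: 5.1% × €10,467.00 = €533.82
Total: €2,007.44 + €533.82 = €2,541.26

€2,541.26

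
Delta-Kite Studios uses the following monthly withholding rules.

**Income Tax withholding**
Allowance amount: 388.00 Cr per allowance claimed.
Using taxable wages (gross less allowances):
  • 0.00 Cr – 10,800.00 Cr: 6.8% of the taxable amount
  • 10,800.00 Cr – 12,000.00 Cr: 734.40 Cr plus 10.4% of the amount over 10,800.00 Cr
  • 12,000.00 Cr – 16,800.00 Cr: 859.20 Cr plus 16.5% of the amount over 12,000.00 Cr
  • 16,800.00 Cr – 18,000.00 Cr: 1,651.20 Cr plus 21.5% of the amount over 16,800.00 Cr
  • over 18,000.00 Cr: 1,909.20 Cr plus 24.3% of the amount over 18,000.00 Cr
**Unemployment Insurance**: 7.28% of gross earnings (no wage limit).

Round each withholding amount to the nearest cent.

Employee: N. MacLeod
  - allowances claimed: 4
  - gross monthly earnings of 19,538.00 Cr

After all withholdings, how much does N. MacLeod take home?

Income Tax: taxable = 19,538.00 Cr − 4×388.00 Cr = 17,986.00 Cr
  1,651.20 Cr + 21.5% × (17,986.00 Cr − 16,800.00 Cr) = 1,651.20 Cr + 21.5% × 1,186.00 Cr = 1,906.19 Cr
Unemployment Insurance: 7.28% × 19,538.00 Cr = 1,422.37 Cr
Total withheld: 1,906.19 Cr + 1,422.37 Cr = 3,328.56 Cr
Net pay: 19,538.00 Cr − 3,328.56 Cr = 16,209.44 Cr

16,209.44 Cr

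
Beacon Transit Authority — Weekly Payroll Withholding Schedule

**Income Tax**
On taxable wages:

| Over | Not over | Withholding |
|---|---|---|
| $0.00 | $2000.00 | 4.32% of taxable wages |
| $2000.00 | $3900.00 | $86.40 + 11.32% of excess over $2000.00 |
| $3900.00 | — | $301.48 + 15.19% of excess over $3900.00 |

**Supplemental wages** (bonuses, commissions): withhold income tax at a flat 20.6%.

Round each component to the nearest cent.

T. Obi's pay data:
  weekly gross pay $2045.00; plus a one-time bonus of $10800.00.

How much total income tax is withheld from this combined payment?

$2316.29

Income Tax: taxable = $2045.00
  $86.40 + 11.32% × ($2045.00 − $2000.00) = $86.40 + 11.32% × $45.00 = $91.49
Supplemental (20.6% flat on bonus): 20.6% × $10800.00 = $2224.80
Total income tax: $91.49 + $2224.80 = $2316.29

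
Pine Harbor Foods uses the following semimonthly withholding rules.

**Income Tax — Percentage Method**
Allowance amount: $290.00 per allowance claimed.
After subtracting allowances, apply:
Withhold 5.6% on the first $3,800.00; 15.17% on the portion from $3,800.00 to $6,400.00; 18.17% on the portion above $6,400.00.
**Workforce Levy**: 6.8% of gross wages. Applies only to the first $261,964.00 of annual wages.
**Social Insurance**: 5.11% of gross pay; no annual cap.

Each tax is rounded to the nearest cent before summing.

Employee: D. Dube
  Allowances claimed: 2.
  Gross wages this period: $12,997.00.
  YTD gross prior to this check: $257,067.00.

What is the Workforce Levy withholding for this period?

Workforce Levy: cap $261,964.00 − YTD $257,067.00 = $4,897.00 subject; 6.8% × $4,897.00 = $333.00

$333.00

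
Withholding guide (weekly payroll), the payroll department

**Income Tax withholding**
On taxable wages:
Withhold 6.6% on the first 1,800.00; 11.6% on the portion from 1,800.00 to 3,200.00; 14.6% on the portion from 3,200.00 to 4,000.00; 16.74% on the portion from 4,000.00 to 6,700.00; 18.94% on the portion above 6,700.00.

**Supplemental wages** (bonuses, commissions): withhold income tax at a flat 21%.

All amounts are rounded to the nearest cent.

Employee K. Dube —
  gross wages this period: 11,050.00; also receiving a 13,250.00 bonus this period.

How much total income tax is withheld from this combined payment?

4,456.37

Income Tax: taxable = 11,050.00
  849.98 + 18.94% × (11,050.00 − 6,700.00) = 849.98 + 18.94% × 4,350.00 = 1,673.87
Supplemental (21% flat on bonus): 21% × 13,250.00 = 2,782.50
Total income tax: 1,673.87 + 2,782.50 = 4,456.37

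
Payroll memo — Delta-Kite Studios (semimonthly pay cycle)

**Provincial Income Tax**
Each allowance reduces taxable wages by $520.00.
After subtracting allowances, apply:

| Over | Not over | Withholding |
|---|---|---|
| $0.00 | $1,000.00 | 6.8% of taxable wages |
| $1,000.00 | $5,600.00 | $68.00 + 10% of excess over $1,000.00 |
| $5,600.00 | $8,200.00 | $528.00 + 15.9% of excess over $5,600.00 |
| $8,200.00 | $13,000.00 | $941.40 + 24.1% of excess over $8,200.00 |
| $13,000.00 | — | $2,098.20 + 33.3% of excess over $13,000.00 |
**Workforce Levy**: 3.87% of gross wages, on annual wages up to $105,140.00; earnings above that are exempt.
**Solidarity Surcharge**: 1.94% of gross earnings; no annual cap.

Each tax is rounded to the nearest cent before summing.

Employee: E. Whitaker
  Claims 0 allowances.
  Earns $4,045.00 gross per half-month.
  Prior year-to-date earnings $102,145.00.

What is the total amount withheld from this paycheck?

Provincial Income Tax: taxable = $4,045.00
  $68.00 + 10% × ($4,045.00 − $1,000.00) = $68.00 + 10% × $3,045.00 = $372.50
Workforce Levy: cap $105,140.00 − YTD $102,145.00 = $2,995.00 subject; 3.87% × $2,995.00 = $115.91
Solidarity Surcharge: 1.94% × $4,045.00 = $78.47
Total: $372.50 + $115.91 + $78.47 = $566.88

$566.88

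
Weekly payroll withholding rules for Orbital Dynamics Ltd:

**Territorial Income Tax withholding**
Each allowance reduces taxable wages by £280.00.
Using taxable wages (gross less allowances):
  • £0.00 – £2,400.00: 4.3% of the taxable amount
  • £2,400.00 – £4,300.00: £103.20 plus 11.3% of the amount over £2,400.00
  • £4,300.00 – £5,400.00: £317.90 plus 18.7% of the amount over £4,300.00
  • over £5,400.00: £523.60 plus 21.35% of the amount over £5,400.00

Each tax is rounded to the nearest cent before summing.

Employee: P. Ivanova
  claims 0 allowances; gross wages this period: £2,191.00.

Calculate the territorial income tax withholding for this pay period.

Territorial Income Tax: taxable = £2,191.00
  4.3% × £2,191.00 = £94.21

£94.21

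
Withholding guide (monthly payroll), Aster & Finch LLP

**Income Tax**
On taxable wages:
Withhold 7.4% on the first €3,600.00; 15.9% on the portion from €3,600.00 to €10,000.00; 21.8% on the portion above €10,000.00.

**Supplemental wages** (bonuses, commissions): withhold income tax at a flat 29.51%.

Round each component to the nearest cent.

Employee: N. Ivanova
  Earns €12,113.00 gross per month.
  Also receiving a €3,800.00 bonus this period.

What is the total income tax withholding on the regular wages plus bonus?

Income Tax: taxable = €12,113.00
  €1,284.00 + 21.8% × (€12,113.00 − €10,000.00) = €1,284.00 + 21.8% × €2,113.00 = €1,744.63
Supplemental (29.51% flat on bonus): 29.51% × €3,800.00 = €1,121.38
Total income tax: €1,744.63 + €1,121.38 = €2,866.01

€2,866.01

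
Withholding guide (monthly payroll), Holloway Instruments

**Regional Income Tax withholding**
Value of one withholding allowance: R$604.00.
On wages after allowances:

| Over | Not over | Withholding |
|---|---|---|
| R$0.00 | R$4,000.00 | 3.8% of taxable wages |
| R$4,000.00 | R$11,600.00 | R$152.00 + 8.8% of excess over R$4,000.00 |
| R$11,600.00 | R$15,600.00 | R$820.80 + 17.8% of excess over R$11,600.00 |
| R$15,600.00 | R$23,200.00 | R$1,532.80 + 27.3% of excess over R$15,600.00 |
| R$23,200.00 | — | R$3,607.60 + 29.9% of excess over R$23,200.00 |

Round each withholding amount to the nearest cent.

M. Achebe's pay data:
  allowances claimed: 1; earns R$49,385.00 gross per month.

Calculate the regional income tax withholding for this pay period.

R$11,256.32

Regional Income Tax: taxable = R$49,385.00 − 1×R$604.00 = R$48,781.00
  R$3,607.60 + 29.9% × (R$48,781.00 − R$23,200.00) = R$3,607.60 + 29.9% × R$25,581.00 = R$11,256.32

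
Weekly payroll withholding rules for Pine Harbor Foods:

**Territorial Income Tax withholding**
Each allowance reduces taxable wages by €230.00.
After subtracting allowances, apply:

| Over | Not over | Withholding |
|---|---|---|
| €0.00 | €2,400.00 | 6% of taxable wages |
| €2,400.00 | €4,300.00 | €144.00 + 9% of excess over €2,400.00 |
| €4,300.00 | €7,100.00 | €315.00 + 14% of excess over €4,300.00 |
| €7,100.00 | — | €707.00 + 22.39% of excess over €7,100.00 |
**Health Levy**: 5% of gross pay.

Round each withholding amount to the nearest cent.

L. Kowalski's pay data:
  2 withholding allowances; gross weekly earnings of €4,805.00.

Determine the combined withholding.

Territorial Income Tax: taxable = €4,805.00 − 2×€230.00 = €4,345.00
  €315.00 + 14% × (€4,345.00 − €4,300.00) = €315.00 + 14% × €45.00 = €321.30
Health Levy: 5% × €4,805.00 = €240.25
Total: €321.30 + €240.25 = €561.55

€561.55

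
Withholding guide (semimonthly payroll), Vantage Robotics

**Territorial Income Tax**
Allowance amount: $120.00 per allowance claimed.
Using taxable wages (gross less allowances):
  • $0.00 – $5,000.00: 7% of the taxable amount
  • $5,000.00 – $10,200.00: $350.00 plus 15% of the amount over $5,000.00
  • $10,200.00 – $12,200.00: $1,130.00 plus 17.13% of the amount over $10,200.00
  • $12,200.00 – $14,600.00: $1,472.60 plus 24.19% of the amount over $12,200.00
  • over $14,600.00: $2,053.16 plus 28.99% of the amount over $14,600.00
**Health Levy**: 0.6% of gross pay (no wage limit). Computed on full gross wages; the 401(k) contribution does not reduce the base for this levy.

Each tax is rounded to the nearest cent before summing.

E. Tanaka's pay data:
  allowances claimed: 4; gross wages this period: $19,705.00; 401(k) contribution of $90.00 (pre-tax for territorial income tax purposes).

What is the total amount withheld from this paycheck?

$3,486.09

Territorial Income Tax: taxable = $19,705.00 − $90.00 − 4×$120.00 = $19,135.00
  $2,053.16 + 28.99% × ($19,135.00 − $14,600.00) = $2,053.16 + 28.99% × $4,535.00 = $3,367.86
Health Levy: 0.6% × $19,705.00 = $118.23
Total: $3,367.86 + $118.23 = $3,486.09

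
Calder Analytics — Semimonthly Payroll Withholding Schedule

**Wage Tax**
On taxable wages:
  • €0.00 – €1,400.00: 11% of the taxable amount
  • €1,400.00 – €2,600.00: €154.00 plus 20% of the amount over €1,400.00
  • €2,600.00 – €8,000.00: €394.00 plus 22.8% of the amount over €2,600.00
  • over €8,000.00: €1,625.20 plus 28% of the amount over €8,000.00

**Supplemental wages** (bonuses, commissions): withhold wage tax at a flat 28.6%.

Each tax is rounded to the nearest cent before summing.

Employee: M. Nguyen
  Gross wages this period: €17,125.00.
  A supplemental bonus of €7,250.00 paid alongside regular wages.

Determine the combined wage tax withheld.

Wage Tax: taxable = €17,125.00
  €1,625.20 + 28% × (€17,125.00 − €8,000.00) = €1,625.20 + 28% × €9,125.00 = €4,180.20
Supplemental (28.6% flat on bonus): 28.6% × €7,250.00 = €2,073.50
Total wage tax: €4,180.20 + €2,073.50 = €6,253.70

€6,253.70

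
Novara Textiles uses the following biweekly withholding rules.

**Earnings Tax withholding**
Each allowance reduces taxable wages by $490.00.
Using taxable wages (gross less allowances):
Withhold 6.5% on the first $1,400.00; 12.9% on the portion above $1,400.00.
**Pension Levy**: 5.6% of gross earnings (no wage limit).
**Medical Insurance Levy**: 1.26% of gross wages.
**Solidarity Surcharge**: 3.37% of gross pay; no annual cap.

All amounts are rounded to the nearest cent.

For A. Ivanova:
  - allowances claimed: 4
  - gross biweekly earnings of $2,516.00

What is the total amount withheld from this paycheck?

$293.53

Earnings Tax: taxable = $2,516.00 − 4×$490.00 = $556.00
  6.5% × $556.00 = $36.14
Pension Levy: 5.6% × $2,516.00 = $140.90
Medical Insurance Levy: 1.26% × $2,516.00 = $31.70
Solidarity Surcharge: 3.37% × $2,516.00 = $84.79
Total: $36.14 + $140.90 + $31.70 + $84.79 = $293.53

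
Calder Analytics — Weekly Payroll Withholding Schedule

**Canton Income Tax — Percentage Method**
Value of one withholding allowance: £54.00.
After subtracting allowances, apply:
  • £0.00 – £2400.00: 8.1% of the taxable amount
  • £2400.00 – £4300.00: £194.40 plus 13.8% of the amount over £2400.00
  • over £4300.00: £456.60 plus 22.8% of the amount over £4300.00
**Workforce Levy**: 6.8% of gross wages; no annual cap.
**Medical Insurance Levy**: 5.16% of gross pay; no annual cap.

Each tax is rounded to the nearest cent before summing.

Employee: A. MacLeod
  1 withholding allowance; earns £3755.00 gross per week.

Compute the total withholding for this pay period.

£823.04

Canton Income Tax: taxable = £3755.00 − 1×£54.00 = £3701.00
  £194.40 + 13.8% × (£3701.00 − £2400.00) = £194.40 + 13.8% × £1301.00 = £373.94
Workforce Levy: 6.8% × £3755.00 = £255.34
Medical Insurance Levy: 5.16% × £3755.00 = £193.76
Total: £373.94 + £255.34 + £193.76 = £823.04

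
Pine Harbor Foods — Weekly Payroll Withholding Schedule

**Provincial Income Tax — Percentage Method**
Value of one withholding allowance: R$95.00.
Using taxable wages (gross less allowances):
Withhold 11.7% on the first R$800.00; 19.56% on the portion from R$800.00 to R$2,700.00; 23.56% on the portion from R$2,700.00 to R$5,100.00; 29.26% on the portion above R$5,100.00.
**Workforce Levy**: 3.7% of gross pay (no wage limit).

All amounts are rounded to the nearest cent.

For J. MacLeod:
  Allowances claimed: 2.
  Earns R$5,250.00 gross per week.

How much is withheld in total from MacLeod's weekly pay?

R$1,215.51

Provincial Income Tax: taxable = R$5,250.00 − 2×R$95.00 = R$5,060.00
  R$465.24 + 23.56% × (R$5,060.00 − R$2,700.00) = R$465.24 + 23.56% × R$2,360.00 = R$1,021.26
Workforce Levy: 3.7% × R$5,250.00 = R$194.25
Total: R$1,021.26 + R$194.25 = R$1,215.51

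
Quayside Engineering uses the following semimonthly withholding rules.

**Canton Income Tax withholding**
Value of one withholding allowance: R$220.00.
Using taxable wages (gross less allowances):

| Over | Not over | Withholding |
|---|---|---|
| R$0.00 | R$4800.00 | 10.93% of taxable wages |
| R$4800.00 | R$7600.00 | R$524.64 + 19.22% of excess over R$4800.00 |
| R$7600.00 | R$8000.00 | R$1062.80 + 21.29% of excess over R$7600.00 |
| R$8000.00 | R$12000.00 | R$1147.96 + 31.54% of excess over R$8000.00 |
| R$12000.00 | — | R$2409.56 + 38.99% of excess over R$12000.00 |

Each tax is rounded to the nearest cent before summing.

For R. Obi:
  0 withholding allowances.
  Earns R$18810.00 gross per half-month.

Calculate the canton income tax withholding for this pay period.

Canton Income Tax: taxable = R$18810.00
  R$2409.56 + 38.99% × (R$18810.00 − R$12000.00) = R$2409.56 + 38.99% × R$6810.00 = R$5064.78

R$5064.78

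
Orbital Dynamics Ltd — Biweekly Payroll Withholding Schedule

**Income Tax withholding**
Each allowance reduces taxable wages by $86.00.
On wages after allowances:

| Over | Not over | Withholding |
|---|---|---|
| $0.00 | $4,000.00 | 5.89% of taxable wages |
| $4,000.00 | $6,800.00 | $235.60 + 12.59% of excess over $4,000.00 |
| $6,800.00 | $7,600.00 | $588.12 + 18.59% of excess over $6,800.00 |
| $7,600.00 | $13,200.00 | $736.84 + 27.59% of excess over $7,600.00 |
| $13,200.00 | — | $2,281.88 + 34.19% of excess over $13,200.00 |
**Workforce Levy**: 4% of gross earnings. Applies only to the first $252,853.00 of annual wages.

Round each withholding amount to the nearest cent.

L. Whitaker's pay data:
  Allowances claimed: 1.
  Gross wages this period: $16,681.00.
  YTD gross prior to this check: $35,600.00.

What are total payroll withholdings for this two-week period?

$4,109.87

Income Tax: taxable = $16,681.00 − 1×$86.00 = $16,595.00
  $2,281.88 + 34.19% × ($16,595.00 − $13,200.00) = $2,281.88 + 34.19% × $3,395.00 = $3,442.63
Workforce Levy: 4% × $16,681.00 = $667.24
Total: $3,442.63 + $667.24 = $4,109.87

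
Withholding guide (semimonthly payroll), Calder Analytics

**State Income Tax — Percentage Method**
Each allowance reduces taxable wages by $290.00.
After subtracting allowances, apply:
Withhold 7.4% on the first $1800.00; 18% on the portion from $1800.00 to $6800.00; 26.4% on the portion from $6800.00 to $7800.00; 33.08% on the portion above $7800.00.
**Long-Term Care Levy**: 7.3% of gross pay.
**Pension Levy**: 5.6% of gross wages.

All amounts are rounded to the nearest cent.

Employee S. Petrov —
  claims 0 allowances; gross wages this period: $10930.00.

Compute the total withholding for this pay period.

$3742.57

State Income Tax: taxable = $10930.00
  $1297.20 + 33.08% × ($10930.00 − $7800.00) = $1297.20 + 33.08% × $3130.00 = $2332.60
Long-Term Care Levy: 7.3% × $10930.00 = $797.89
Pension Levy: 5.6% × $10930.00 = $612.08
Total: $2332.60 + $797.89 + $612.08 = $3742.57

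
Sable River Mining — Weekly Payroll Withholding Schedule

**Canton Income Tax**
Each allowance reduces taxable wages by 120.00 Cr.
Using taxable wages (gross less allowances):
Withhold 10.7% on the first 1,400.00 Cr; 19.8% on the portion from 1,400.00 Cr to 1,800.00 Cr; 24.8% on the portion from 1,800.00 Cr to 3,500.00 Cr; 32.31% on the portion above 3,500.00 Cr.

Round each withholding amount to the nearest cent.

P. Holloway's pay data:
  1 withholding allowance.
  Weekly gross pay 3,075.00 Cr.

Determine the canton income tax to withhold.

515.44 Cr

Canton Income Tax: taxable = 3,075.00 Cr − 1×120.00 Cr = 2,955.00 Cr
  229.00 Cr + 24.8% × (2,955.00 Cr − 1,800.00 Cr) = 229.00 Cr + 24.8% × 1,155.00 Cr = 515.44 Cr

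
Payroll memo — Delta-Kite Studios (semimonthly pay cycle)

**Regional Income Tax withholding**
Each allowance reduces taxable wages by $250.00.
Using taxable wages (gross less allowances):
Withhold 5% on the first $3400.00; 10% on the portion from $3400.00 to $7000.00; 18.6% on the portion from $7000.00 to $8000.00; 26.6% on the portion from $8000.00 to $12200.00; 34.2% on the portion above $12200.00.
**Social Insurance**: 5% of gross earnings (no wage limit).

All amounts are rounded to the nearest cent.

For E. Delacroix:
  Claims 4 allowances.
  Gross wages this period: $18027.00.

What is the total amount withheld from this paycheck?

$4385.38

Regional Income Tax: taxable = $18027.00 − 4×$250.00 = $17027.00
  $1833.20 + 34.2% × ($17027.00 − $12200.00) = $1833.20 + 34.2% × $4827.00 = $3484.03
Social Insurance: 5% × $18027.00 = $901.35
Total: $3484.03 + $901.35 = $4385.38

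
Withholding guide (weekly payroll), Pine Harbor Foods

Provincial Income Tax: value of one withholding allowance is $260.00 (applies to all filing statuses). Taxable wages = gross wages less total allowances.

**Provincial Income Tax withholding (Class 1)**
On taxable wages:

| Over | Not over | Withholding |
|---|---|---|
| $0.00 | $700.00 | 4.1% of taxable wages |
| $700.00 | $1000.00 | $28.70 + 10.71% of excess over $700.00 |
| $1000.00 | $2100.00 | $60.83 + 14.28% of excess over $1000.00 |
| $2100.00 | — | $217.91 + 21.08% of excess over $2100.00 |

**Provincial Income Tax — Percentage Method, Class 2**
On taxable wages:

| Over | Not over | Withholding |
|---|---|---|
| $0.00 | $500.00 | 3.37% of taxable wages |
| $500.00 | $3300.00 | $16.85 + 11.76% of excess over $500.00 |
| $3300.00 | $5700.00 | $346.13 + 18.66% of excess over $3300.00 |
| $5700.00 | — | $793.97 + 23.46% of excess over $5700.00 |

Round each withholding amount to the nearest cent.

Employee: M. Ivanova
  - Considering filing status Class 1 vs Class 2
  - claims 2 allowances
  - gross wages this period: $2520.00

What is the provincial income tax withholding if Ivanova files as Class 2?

$193.25

Provincial Income Tax (Class 2): taxable = $2520.00 − 2×$260.00 = $2000.00
  $16.85 + 11.76% × ($2000.00 − $500.00) = $16.85 + 11.76% × $1500.00 = $193.25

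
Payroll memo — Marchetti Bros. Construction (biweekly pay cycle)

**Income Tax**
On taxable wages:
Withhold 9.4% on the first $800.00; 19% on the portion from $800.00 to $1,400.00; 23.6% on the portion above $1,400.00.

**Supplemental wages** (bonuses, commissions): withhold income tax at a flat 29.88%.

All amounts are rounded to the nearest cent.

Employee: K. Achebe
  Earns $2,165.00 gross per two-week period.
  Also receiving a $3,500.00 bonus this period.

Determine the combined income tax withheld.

Income Tax: taxable = $2,165.00
  $189.20 + 23.6% × ($2,165.00 − $1,400.00) = $189.20 + 23.6% × $765.00 = $369.74
Supplemental (29.88% flat on bonus): 29.88% × $3,500.00 = $1,045.80
Total income tax: $369.74 + $1,045.80 = $1,415.54

$1,415.54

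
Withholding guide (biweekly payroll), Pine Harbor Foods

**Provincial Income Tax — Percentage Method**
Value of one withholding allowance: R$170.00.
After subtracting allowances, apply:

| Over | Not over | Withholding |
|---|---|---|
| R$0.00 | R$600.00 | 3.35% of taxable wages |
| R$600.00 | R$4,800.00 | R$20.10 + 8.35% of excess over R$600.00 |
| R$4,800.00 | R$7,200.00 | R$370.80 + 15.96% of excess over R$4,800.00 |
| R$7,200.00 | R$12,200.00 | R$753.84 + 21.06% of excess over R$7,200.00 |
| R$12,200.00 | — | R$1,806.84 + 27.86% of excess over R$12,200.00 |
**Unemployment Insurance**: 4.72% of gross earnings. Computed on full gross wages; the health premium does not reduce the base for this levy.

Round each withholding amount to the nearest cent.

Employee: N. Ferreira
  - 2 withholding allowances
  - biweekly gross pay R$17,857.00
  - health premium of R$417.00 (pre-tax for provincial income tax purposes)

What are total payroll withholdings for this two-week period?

R$4,014.83

Provincial Income Tax: taxable = R$17,857.00 − R$417.00 − 2×R$170.00 = R$17,100.00
  R$1,806.84 + 27.86% × (R$17,100.00 − R$12,200.00) = R$1,806.84 + 27.86% × R$4,900.00 = R$3,171.98
Unemployment Insurance: 4.72% × R$17,857.00 = R$842.85
Total: R$3,171.98 + R$842.85 = R$4,014.83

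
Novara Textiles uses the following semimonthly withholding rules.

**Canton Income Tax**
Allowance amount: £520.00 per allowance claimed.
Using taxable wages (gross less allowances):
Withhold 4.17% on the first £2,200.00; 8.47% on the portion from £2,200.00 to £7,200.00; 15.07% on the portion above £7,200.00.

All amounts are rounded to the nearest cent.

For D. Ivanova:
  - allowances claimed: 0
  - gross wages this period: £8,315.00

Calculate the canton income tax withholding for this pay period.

£683.27

Canton Income Tax: taxable = £8,315.00
  £515.24 + 15.07% × (£8,315.00 − £7,200.00) = £515.24 + 15.07% × £1,115.00 = £683.27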